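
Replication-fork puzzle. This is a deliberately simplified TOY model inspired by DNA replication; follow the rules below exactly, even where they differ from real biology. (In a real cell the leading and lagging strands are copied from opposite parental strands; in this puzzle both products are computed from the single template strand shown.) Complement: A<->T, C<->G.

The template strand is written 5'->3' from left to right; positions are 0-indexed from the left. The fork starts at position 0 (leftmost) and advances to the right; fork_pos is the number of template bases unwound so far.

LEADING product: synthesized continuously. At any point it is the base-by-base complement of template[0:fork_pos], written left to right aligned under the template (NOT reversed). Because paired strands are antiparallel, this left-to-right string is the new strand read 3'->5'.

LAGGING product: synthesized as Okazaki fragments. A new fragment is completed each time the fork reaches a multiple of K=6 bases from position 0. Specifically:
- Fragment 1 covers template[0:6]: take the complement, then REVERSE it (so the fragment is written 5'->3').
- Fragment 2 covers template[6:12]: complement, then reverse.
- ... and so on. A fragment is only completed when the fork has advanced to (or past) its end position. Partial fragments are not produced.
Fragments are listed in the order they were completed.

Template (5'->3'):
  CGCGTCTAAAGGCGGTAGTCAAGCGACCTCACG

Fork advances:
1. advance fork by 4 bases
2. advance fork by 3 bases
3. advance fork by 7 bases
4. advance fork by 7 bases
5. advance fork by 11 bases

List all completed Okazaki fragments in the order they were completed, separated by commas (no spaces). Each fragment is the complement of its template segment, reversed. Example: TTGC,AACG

Step 1: advance 4 -> fork_pos = 0 + 4 = 4. Next multiple of 6 is 6 (not reached); still 0 fragment(s).
Step 2: advance 3 -> fork_pos = 4 + 3 = 7. Reached multiple(s) of 6: 6 -> fragment 1 completed (1 total).
Step 3: advance 7 -> fork_pos = 7 + 7 = 14. Reached multiple(s) of 6: 12 -> fragment 2 completed (2 total).
Step 4: advance 7 -> fork_pos = 14 + 7 = 21. Reached multiple(s) of 6: 18 -> fragment 3 completed (3 total).
Step 5: advance 11 -> fork_pos = 21 + 11 = 32. Reached multiple(s) of 6: 24, 30 -> fragments 4-5 completed (5 total).
Final fork_pos = 32, so 5 fragment(s) are complete. Build each: template segment -> complement -> reverse.
Fragment 1: template[0:6] = CGCGTC -> complement GCGCAG -> reversed GACGCG
Fragment 2: template[6:12] = TAAAGG -> complement ATTTCC -> reversed CCTTTA
Fragment 3: template[12:18] = CGGTAG -> complement GCCATC -> reversed CTACCG
Fragment 4: template[18:24] = TCAAGC -> complement AGTTCG -> reversed GCTTGA
Fragment 5: template[24:30] = GACCTC -> complement CTGGAG -> reversed GAGGTC

Answer: GACGCG,CCTTTA,CTACCG,GCTTGA,GAGGTC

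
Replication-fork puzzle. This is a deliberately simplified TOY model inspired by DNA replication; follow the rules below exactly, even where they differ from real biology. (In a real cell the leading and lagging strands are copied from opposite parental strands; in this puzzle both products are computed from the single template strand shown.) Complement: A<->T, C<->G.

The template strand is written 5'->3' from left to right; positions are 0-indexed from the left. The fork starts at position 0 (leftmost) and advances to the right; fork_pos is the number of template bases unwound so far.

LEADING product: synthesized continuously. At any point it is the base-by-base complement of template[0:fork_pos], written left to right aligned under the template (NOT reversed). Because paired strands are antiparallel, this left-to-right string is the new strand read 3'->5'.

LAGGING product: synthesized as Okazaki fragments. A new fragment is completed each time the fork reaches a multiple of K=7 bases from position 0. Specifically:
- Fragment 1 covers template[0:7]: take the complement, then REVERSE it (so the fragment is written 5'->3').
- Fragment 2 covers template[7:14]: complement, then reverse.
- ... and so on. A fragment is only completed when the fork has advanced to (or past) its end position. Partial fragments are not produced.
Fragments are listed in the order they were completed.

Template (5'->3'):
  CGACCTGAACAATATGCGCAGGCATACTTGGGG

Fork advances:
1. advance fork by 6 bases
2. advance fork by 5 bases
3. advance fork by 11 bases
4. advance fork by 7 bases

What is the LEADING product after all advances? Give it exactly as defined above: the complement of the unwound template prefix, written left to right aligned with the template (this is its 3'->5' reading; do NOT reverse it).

Answer: GCTGGACTTGTTATACGCGTCCGTATGAA

Derivation:
Step 1: advance 6 -> fork_pos = 0 + 6 = 6.
Step 2: advance 5 -> fork_pos = 6 + 5 = 11.
Step 3: advance 11 -> fork_pos = 11 + 11 = 22.
Step 4: advance 7 -> fork_pos = 22 + 7 = 29.
Unwound prefix: template[0:29] = CGACCTGAACAATATGCGCAGGCATACTT
Complement it base by base (A<->T, C<->G), keeping left-to-right order:
  [0:5] CGACC -> GCTGG
  [5:10] TGAAC -> ACTTG
  [10:15] AATAT -> TTATA
  [15:20] GCGCA -> CGCGT
  [20:25] GGCAT -> CCGTA
  [25:29] ACTT -> TGAA
Concatenate: GCTGGACTTGTTATACGCGTCCGTATGAA (length 29; written aligned with the template, i.e. 3'->5').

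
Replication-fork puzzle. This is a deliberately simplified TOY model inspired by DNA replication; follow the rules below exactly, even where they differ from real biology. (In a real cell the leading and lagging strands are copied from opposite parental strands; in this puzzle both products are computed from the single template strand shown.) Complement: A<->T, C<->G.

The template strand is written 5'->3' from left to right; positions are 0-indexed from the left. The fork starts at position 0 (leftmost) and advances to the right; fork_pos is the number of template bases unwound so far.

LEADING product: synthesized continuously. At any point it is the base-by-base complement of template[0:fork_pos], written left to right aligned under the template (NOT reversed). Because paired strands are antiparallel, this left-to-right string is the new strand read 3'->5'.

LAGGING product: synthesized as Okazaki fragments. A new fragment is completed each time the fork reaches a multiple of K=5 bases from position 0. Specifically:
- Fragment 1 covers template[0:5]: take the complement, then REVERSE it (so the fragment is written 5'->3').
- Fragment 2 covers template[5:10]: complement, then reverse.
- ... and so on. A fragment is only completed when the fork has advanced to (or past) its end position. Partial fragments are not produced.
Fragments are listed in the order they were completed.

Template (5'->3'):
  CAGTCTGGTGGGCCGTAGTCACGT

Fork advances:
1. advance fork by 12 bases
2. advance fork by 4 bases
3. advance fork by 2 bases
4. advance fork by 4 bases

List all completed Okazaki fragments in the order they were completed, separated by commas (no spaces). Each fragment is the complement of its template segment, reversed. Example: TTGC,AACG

Answer: GACTG,CACCA,CGGCC,GACTA

Derivation:
Step 1: advance 12 -> fork_pos = 0 + 12 = 12. Reached multiple(s) of 5: 5, 10 -> fragments 1-2 completed (2 total).
Step 2: advance 4 -> fork_pos = 12 + 4 = 16. Reached multiple(s) of 5: 15 -> fragment 3 completed (3 total).
Step 3: advance 2 -> fork_pos = 16 + 2 = 18. Next multiple of 5 is 20 (not reached); still 3 fragment(s).
Step 4: advance 4 -> fork_pos = 18 + 4 = 22. Reached multiple(s) of 5: 20 -> fragment 4 completed (4 total).
Final fork_pos = 22, so 4 fragment(s) are complete. Build each: template segment -> complement -> reverse.
Fragment 1: template[0:5] = CAGTC -> complement GTCAG -> reversed GACTG
Fragment 2: template[5:10] = TGGTG -> complement ACCAC -> reversed CACCA
Fragment 3: template[10:15] = GGCCG -> complement CCGGC -> reversed CGGCC
Fragment 4: template[15:20] = TAGTC -> complement ATCAG -> reversed GACTA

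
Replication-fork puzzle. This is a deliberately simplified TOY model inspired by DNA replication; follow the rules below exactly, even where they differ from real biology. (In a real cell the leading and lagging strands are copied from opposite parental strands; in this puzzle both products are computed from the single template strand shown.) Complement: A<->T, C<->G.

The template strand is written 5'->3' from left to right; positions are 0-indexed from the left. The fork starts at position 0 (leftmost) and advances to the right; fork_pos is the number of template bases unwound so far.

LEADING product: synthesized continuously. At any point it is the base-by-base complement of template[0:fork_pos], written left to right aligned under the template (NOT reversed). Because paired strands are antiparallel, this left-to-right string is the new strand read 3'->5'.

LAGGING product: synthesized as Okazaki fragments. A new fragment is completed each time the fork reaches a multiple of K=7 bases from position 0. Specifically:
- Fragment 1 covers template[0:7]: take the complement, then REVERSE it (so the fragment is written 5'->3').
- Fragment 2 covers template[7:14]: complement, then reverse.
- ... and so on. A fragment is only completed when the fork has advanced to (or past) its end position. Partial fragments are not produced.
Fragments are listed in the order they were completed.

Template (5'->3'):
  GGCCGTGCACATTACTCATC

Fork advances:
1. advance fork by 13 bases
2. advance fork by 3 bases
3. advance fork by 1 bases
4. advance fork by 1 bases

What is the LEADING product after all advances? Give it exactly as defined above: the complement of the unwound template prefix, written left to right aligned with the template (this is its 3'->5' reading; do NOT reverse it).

Step 1: advance 13 -> fork_pos = 0 + 13 = 13.
Step 2: advance 3 -> fork_pos = 13 + 3 = 16.
Step 3: advance 1 -> fork_pos = 16 + 1 = 17.
Step 4: advance 1 -> fork_pos = 17 + 1 = 18.
Unwound prefix: template[0:18] = GGCCGTGCACATTACTCA
Complement it base by base (A<->T, C<->G), keeping left-to-right order:
  [0:5] GGCCG -> CCGGC
  [5:10] TGCAC -> ACGTG
  [10:15] ATTAC -> TAATG
  [15:18] TCA -> AGT
Concatenate: CCGGCACGTGTAATGAGT (length 18; written aligned with the template, i.e. 3'->5').

Answer: CCGGCACGTGTAATGAGT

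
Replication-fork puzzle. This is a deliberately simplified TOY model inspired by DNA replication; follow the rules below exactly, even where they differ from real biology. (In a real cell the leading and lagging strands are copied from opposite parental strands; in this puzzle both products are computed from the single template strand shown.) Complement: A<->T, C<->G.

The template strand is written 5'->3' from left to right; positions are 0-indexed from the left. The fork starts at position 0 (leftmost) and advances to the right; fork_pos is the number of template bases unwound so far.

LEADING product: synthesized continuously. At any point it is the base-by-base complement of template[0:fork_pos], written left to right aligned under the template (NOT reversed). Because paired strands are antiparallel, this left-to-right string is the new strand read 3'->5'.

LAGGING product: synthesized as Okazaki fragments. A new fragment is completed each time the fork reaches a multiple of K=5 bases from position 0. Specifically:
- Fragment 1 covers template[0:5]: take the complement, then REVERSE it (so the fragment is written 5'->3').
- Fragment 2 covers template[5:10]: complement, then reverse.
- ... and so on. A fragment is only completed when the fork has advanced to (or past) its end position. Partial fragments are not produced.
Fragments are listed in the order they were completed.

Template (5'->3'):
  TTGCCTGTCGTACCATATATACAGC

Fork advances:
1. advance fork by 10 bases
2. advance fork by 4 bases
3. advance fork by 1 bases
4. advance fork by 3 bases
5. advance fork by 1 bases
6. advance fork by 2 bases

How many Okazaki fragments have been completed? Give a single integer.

Step 1: advance 10 -> fork_pos = 0 + 10 = 10. Reached multiple(s) of 5: 5, 10 -> fragments 1-2 completed (2 total).
Step 2: advance 4 -> fork_pos = 10 + 4 = 14. Next multiple of 5 is 15 (not reached); still 2 fragment(s).
Step 3: advance 1 -> fork_pos = 14 + 1 = 15. Reached multiple(s) of 5: 15 -> fragment 3 completed (3 total).
Step 4: advance 3 -> fork_pos = 15 + 3 = 18. Next multiple of 5 is 20 (not reached); still 3 fragment(s).
Step 5: advance 1 -> fork_pos = 18 + 1 = 19. Next multiple of 5 is 20 (not reached); still 3 fragment(s).
Step 6: advance 2 -> fork_pos = 19 + 2 = 21. Reached multiple(s) of 5: 20 -> fragment 4 completed (4 total).
Check: final fork_pos = 21; the multiples of 5 that are <= 21 are 5..20 -> 21 // 5 = 4 completed fragment(s).

Answer: 4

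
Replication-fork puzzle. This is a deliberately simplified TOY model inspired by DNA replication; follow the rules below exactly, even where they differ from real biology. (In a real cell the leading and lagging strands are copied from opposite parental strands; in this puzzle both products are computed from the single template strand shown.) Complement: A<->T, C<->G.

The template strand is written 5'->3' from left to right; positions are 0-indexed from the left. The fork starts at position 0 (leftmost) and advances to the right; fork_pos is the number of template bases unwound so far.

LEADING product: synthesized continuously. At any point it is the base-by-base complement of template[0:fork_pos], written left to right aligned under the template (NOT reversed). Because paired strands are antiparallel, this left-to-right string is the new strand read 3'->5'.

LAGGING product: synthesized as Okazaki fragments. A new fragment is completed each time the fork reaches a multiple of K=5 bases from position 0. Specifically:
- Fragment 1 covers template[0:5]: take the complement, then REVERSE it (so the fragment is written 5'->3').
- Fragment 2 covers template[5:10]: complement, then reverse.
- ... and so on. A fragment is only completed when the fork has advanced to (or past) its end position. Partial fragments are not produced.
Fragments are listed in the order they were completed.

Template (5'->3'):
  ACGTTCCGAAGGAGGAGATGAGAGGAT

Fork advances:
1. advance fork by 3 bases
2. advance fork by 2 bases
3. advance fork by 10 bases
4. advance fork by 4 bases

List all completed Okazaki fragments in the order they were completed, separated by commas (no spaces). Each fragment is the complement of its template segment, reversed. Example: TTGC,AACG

Answer: AACGT,TTCGG,CCTCC

Derivation:
Step 1: advance 3 -> fork_pos = 0 + 3 = 3. Next multiple of 5 is 5 (not reached); still 0 fragment(s).
Step 2: advance 2 -> fork_pos = 3 + 2 = 5. Reached multiple(s) of 5: 5 -> fragment 1 completed (1 total).
Step 3: advance 10 -> fork_pos = 5 + 10 = 15. Reached multiple(s) of 5: 10, 15 -> fragments 2-3 completed (3 total).
Step 4: advance 4 -> fork_pos = 15 + 4 = 19. Next multiple of 5 is 20 (not reached); still 3 fragment(s).
Final fork_pos = 19, so 3 fragment(s) are complete. Build each: template segment -> complement -> reverse.
Fragment 1: template[0:5] = ACGTT -> complement TGCAA -> reversed AACGT
Fragment 2: template[5:10] = CCGAA -> complement GGCTT -> reversed TTCGG
Fragment 3: template[10:15] = GGAGG -> complement CCTCC -> reversed CCTCC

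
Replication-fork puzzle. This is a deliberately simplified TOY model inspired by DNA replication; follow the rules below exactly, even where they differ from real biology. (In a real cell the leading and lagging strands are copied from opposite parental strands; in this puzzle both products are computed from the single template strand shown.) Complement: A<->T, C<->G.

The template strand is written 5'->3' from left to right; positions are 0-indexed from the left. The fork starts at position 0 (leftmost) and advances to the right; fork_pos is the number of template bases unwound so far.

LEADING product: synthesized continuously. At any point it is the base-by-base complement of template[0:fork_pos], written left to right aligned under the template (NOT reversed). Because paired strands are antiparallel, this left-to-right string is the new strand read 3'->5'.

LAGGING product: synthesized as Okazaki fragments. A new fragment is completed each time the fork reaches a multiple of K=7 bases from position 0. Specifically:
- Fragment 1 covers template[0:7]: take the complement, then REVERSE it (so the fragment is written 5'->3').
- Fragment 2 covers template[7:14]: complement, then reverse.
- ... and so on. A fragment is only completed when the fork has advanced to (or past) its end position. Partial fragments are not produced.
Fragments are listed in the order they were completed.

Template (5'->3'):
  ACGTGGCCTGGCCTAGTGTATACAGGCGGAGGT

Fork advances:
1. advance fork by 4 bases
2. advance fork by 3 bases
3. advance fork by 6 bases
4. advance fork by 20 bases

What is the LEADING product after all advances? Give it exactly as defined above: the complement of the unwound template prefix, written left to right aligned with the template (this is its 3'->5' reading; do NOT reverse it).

Answer: TGCACCGGACCGGATCACATATGTCCGCCTCCA

Derivation:
Step 1: advance 4 -> fork_pos = 0 + 4 = 4.
Step 2: advance 3 -> fork_pos = 4 + 3 = 7.
Step 3: advance 6 -> fork_pos = 7 + 6 = 13.
Step 4: advance 20 -> fork_pos = 13 + 20 = 33.
Unwound prefix: template[0:33] = ACGTGGCCTGGCCTAGTGTATACAGGCGGAGGT
Complement it base by base (A<->T, C<->G), keeping left-to-right order:
  [0:5] ACGTG -> TGCAC
  [5:10] GCCTG -> CGGAC
  [10:15] GCCTA -> CGGAT
  [15:20] GTGTA -> CACAT
  [20:25] TACAG -> ATGTC
  [25:30] GCGGA -> CGCCT
  [30:33] GGT -> CCA
Concatenate: TGCACCGGACCGGATCACATATGTCCGCCTCCA (length 33; written aligned with the template, i.e. 3'->5').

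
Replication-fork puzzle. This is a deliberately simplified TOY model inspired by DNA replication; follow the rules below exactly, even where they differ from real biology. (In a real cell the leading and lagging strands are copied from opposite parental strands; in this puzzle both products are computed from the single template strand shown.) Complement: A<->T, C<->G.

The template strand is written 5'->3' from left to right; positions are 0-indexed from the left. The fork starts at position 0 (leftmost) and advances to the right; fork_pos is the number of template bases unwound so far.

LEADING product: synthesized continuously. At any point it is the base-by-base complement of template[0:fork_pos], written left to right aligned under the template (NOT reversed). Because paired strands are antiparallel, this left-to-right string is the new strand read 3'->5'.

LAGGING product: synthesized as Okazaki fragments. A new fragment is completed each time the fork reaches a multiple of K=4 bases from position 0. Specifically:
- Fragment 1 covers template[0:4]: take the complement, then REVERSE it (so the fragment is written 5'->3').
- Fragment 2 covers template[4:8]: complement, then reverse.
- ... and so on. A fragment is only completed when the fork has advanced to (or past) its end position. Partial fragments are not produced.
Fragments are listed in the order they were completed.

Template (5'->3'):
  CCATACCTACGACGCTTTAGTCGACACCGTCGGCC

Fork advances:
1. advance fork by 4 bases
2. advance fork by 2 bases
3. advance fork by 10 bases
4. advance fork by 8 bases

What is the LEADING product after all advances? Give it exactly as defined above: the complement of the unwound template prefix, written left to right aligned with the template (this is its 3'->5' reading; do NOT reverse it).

Answer: GGTATGGATGCTGCGAAATCAGCT

Derivation:
Step 1: advance 4 -> fork_pos = 0 + 4 = 4.
Step 2: advance 2 -> fork_pos = 4 + 2 = 6.
Step 3: advance 10 -> fork_pos = 6 + 10 = 16.
Step 4: advance 8 -> fork_pos = 16 + 8 = 24.
Unwound prefix: template[0:24] = CCATACCTACGACGCTTTAGTCGA
Complement it base by base (A<->T, C<->G), keeping left-to-right order:
  [0:5] CCATA -> GGTAT
  [5:10] CCTAC -> GGATG
  [10:15] GACGC -> CTGCG
  [15:20] TTTAG -> AAATC
  [20:24] TCGA -> AGCT
Concatenate: GGTATGGATGCTGCGAAATCAGCT (length 24; written aligned with the template, i.e. 3'->5').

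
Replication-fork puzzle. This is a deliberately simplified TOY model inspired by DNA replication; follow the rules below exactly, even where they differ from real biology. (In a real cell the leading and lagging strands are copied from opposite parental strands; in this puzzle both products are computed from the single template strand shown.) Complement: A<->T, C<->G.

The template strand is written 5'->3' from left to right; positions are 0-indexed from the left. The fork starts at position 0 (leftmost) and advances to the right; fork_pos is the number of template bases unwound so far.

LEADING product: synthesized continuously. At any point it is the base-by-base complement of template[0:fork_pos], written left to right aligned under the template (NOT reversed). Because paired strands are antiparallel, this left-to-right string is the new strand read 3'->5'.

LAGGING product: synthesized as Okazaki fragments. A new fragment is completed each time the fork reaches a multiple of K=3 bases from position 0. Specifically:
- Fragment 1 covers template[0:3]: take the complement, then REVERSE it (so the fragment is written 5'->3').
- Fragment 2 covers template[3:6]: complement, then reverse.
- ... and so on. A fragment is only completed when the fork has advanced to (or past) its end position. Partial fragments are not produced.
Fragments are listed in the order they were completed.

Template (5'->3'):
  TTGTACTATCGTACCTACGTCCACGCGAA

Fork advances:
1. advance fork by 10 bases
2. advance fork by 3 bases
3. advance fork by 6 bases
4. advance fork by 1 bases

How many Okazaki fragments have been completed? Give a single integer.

Step 1: advance 10 -> fork_pos = 0 + 10 = 10. Reached multiple(s) of 3: 3, 6, 9 -> fragments 1-3 completed (3 total).
Step 2: advance 3 -> fork_pos = 10 + 3 = 13. Reached multiple(s) of 3: 12 -> fragment 4 completed (4 total).
Step 3: advance 6 -> fork_pos = 13 + 6 = 19. Reached multiple(s) of 3: 15, 18 -> fragments 5-6 completed (6 total).
Step 4: advance 1 -> fork_pos = 19 + 1 = 20. Next multiple of 3 is 21 (not reached); still 6 fragment(s).
Check: final fork_pos = 20; the multiples of 3 that are <= 20 are 3..18 -> 20 // 3 = 6 completed fragment(s).

Answer: 6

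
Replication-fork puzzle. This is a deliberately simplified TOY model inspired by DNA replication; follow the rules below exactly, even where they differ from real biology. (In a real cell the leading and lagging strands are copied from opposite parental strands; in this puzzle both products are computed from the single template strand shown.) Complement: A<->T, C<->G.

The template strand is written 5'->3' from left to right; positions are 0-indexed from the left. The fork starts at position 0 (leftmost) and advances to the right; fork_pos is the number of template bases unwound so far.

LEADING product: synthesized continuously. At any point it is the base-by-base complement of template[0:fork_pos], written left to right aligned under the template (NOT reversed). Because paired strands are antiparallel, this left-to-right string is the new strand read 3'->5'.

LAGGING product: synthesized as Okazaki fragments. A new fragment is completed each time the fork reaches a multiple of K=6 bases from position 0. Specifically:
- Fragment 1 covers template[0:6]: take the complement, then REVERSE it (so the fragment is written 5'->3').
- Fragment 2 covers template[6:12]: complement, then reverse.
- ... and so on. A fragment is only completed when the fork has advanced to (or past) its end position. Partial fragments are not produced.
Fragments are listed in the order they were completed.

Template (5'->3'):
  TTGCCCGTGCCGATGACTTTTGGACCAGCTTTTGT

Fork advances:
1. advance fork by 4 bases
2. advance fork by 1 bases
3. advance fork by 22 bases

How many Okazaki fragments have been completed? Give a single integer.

Answer: 4

Derivation:
Step 1: advance 4 -> fork_pos = 0 + 4 = 4. Next multiple of 6 is 6 (not reached); still 0 fragment(s).
Step 2: advance 1 -> fork_pos = 4 + 1 = 5. Next multiple of 6 is 6 (not reached); still 0 fragment(s).
Step 3: advance 22 -> fork_pos = 5 + 22 = 27. Reached multiple(s) of 6: 6, 12, 18, 24 -> fragments 1-4 completed (4 total).
Check: final fork_pos = 27; the multiples of 6 that are <= 27 are 6..24 -> 27 // 6 = 4 completed fragment(s).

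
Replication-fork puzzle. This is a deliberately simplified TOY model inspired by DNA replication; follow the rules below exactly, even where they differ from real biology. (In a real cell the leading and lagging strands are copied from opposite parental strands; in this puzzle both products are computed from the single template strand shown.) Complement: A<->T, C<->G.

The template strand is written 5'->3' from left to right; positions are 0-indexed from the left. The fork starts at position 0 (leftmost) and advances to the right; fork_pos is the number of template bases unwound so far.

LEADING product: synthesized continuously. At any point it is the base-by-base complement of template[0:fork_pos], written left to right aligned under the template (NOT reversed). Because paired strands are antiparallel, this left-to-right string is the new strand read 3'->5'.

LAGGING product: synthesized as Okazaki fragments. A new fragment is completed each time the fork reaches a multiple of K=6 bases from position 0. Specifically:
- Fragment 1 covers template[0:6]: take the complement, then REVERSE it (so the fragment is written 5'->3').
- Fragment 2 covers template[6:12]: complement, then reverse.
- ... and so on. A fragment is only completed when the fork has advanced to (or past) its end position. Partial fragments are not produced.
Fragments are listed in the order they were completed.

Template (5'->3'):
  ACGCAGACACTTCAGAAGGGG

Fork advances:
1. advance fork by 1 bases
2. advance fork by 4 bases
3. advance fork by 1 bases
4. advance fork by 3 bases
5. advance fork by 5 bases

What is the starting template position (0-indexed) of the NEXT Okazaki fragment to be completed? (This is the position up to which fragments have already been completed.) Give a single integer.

Step 1: advance 1 -> fork_pos = 0 + 1 = 1. Next multiple of 6 is 6 (not reached); still 0 fragment(s).
Step 2: advance 4 -> fork_pos = 1 + 4 = 5. Next multiple of 6 is 6 (not reached); still 0 fragment(s).
Step 3: advance 1 -> fork_pos = 5 + 1 = 6. Reached multiple(s) of 6: 6 -> fragment 1 completed (1 total).
Step 4: advance 3 -> fork_pos = 6 + 3 = 9. Next multiple of 6 is 12 (not reached); still 1 fragment(s).
Step 5: advance 5 -> fork_pos = 9 + 5 = 14. Reached multiple(s) of 6: 12 -> fragment 2 completed (2 total).
2 fragment(s) completed, covering template[0:12] (2 x 6 = 12). The next fragment, fragment 3, covers template[12:18], so it starts at position 12.

Answer: 12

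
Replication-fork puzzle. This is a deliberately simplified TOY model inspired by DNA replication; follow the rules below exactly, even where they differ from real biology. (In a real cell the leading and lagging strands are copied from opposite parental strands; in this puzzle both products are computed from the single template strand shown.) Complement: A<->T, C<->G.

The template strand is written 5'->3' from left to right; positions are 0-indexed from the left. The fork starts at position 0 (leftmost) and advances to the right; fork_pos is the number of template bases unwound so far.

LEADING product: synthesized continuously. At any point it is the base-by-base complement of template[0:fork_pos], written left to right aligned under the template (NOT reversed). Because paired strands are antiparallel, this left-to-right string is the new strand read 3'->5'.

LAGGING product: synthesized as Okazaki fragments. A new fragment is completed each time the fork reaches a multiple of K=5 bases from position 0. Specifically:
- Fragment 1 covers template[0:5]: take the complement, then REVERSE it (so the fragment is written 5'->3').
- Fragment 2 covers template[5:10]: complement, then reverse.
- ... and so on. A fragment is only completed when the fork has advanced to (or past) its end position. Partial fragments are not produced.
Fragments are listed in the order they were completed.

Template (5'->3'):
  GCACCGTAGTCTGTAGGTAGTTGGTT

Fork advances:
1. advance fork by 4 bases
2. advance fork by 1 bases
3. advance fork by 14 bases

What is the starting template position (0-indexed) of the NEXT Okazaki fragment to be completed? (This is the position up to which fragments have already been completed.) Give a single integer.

Step 1: advance 4 -> fork_pos = 0 + 4 = 4. Next multiple of 5 is 5 (not reached); still 0 fragment(s).
Step 2: advance 1 -> fork_pos = 4 + 1 = 5. Reached multiple(s) of 5: 5 -> fragment 1 completed (1 total).
Step 3: advance 14 -> fork_pos = 5 + 14 = 19. Reached multiple(s) of 5: 10, 15 -> fragments 2-3 completed (3 total).
3 fragment(s) completed, covering template[0:15] (3 x 5 = 15). The next fragment, fragment 4, covers template[15:20], so it starts at position 15.

Answer: 15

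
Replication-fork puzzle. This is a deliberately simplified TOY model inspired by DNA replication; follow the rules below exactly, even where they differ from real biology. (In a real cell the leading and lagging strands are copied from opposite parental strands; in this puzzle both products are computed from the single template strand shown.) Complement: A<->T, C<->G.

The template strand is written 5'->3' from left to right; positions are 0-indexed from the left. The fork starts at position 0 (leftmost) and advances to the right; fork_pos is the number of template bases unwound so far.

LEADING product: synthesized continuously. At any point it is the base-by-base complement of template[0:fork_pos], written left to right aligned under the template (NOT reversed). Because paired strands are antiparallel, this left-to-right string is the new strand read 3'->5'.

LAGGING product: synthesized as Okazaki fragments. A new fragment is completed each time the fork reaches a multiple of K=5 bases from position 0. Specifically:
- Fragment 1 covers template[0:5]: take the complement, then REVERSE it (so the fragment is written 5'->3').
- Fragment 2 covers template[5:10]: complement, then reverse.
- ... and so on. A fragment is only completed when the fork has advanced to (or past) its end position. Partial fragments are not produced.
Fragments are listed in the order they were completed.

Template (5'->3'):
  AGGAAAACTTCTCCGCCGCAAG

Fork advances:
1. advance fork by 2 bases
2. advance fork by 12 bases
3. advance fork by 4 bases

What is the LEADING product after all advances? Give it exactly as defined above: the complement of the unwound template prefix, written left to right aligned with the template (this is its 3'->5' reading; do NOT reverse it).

Step 1: advance 2 -> fork_pos = 0 + 2 = 2.
Step 2: advance 12 -> fork_pos = 2 + 12 = 14.
Step 3: advance 4 -> fork_pos = 14 + 4 = 18.
Unwound prefix: template[0:18] = AGGAAAACTTCTCCGCCG
Complement it base by base (A<->T, C<->G), keeping left-to-right order:
  [0:5] AGGAA -> TCCTT
  [5:10] AACTT -> TTGAA
  [10:15] CTCCG -> GAGGC
  [15:18] CCG -> GGC
Concatenate: TCCTTTTGAAGAGGCGGC (length 18; written aligned with the template, i.e. 3'->5').

Answer: TCCTTTTGAAGAGGCGGC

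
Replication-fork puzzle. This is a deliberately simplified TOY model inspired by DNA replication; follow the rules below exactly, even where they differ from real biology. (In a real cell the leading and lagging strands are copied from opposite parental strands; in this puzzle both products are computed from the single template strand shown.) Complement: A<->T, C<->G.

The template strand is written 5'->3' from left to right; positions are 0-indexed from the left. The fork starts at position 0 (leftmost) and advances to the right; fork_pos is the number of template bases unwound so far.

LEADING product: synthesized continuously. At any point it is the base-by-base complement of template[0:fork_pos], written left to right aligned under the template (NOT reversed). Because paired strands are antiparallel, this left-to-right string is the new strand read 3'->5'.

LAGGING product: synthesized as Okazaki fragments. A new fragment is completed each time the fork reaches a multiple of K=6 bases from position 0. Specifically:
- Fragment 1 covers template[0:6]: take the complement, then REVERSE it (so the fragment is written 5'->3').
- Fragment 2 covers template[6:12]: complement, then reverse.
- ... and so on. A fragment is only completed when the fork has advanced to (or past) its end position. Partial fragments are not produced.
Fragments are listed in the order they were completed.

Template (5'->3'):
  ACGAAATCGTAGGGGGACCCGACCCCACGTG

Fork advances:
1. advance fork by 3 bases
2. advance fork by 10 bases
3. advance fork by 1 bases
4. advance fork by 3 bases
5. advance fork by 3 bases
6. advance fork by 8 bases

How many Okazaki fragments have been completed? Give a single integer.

Step 1: advance 3 -> fork_pos = 0 + 3 = 3. Next multiple of 6 is 6 (not reached); still 0 fragment(s).
Step 2: advance 10 -> fork_pos = 3 + 10 = 13. Reached multiple(s) of 6: 6, 12 -> fragments 1-2 completed (2 total).
Step 3: advance 1 -> fork_pos = 13 + 1 = 14. Next multiple of 6 is 18 (not reached); still 2 fragment(s).
Step 4: advance 3 -> fork_pos = 14 + 3 = 17. Next multiple of 6 is 18 (not reached); still 2 fragment(s).
Step 5: advance 3 -> fork_pos = 17 + 3 = 20. Reached multiple(s) of 6: 18 -> fragment 3 completed (3 total).
Step 6: advance 8 -> fork_pos = 20 + 8 = 28. Reached multiple(s) of 6: 24 -> fragment 4 completed (4 total).
Check: final fork_pos = 28; the multiples of 6 that are <= 28 are 6..24 -> 28 // 6 = 4 completed fragment(s).

Answer: 4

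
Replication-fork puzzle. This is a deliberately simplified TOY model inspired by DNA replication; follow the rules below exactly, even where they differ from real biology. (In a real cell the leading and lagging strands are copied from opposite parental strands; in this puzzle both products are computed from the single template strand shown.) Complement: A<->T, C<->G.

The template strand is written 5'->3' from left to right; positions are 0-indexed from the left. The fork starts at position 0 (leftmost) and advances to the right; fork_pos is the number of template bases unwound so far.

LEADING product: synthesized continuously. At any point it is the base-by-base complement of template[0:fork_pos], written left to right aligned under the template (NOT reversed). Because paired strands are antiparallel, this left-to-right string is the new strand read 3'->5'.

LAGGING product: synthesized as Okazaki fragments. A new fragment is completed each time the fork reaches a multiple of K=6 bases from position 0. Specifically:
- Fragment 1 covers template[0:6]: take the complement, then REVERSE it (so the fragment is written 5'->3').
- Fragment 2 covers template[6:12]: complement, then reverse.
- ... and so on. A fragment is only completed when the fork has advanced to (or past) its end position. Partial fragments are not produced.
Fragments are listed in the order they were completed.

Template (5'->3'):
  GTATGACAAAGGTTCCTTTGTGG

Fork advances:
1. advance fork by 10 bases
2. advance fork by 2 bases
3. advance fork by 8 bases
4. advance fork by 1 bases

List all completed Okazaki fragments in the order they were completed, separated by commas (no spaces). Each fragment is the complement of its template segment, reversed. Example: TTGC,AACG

Answer: TCATAC,CCTTTG,AAGGAA

Derivation:
Step 1: advance 10 -> fork_pos = 0 + 10 = 10. Reached multiple(s) of 6: 6 -> fragment 1 completed (1 total).
Step 2: advance 2 -> fork_pos = 10 + 2 = 12. Reached multiple(s) of 6: 12 -> fragment 2 completed (2 total).
Step 3: advance 8 -> fork_pos = 12 + 8 = 20. Reached multiple(s) of 6: 18 -> fragment 3 completed (3 total).
Step 4: advance 1 -> fork_pos = 20 + 1 = 21. Next multiple of 6 is 24 (not reached); still 3 fragment(s).
Final fork_pos = 21, so 3 fragment(s) are complete. Build each: template segment -> complement -> reverse.
Fragment 1: template[0:6] = GTATGA -> complement CATACT -> reversed TCATAC
Fragment 2: template[6:12] = CAAAGG -> complement GTTTCC -> reversed CCTTTG
Fragment 3: template[12:18] = TTCCTT -> complement AAGGAA -> reversed AAGGAA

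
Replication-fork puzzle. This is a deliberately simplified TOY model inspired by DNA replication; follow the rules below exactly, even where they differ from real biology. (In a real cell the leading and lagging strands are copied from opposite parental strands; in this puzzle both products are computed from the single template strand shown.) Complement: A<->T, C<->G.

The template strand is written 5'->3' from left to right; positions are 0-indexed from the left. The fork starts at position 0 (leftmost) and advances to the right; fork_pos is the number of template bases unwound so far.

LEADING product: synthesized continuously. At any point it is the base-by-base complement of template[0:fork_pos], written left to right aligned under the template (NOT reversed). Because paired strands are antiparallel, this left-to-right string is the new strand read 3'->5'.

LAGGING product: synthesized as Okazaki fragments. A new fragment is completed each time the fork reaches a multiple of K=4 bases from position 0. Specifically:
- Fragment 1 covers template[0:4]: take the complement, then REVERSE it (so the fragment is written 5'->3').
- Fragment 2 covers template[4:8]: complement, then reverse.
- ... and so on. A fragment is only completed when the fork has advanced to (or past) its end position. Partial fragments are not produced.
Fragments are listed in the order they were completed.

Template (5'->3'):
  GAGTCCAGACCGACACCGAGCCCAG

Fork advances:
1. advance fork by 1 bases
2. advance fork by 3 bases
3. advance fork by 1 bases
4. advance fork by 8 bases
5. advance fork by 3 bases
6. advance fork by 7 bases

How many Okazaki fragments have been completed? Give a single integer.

Answer: 5

Derivation:
Step 1: advance 1 -> fork_pos = 0 + 1 = 1. Next multiple of 4 is 4 (not reached); still 0 fragment(s).
Step 2: advance 3 -> fork_pos = 1 + 3 = 4. Reached multiple(s) of 4: 4 -> fragment 1 completed (1 total).
Step 3: advance 1 -> fork_pos = 4 + 1 = 5. Next multiple of 4 is 8 (not reached); still 1 fragment(s).
Step 4: advance 8 -> fork_pos = 5 + 8 = 13. Reached multiple(s) of 4: 8, 12 -> fragments 2-3 completed (3 total).
Step 5: advance 3 -> fork_pos = 13 + 3 = 16. Reached multiple(s) of 4: 16 -> fragment 4 completed (4 total).
Step 6: advance 7 -> fork_pos = 16 + 7 = 23. Reached multiple(s) of 4: 20 -> fragment 5 completed (5 total).
Check: final fork_pos = 23; the multiples of 4 that are <= 23 are 4..20 -> 23 // 4 = 5 completed fragment(s).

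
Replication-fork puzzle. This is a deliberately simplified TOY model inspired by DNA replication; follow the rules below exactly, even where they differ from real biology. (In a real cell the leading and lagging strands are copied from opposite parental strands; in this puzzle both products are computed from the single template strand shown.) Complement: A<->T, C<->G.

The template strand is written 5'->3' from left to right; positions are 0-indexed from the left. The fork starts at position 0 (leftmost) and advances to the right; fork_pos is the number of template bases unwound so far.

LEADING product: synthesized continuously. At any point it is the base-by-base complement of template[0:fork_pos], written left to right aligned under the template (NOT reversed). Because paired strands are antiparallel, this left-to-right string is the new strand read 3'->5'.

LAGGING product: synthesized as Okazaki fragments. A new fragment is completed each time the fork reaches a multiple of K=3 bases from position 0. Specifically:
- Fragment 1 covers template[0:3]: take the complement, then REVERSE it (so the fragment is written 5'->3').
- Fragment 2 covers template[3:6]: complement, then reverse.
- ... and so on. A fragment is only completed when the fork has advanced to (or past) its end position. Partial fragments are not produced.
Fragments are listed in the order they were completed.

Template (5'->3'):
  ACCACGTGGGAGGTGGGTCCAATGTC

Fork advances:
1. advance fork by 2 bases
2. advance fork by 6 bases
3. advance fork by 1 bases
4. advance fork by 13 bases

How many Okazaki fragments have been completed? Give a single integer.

Step 1: advance 2 -> fork_pos = 0 + 2 = 2. Next multiple of 3 is 3 (not reached); still 0 fragment(s).
Step 2: advance 6 -> fork_pos = 2 + 6 = 8. Reached multiple(s) of 3: 3, 6 -> fragments 1-2 completed (2 total).
Step 3: advance 1 -> fork_pos = 8 + 1 = 9. Reached multiple(s) of 3: 9 -> fragment 3 completed (3 total).
Step 4: advance 13 -> fork_pos = 9 + 13 = 22. Reached multiple(s) of 3: 12, 15, 18, 21 -> fragments 4-7 completed (7 total).
Check: final fork_pos = 22; the multiples of 3 that are <= 22 are 3..21 -> 22 // 3 = 7 completed fragment(s).

Answer: 7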